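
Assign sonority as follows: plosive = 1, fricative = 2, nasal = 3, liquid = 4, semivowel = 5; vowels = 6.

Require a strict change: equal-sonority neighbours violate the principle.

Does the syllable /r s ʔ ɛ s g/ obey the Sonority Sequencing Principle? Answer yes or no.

no

Onset: /r/ is a liquid (sonority 4), /s/ is a fricative (sonority 2), /ʔ/ is a plosive (sonority 1); then the nucleus /ɛ/ (sonority 6).
Onset profile 4-2-1-6 — does not strictly rise throughout.
Coda: /s/ is a fricative (sonority 2), /g/ is a plosive (sonority 1).
Coda profile 6-2-1 — falls from the nucleus.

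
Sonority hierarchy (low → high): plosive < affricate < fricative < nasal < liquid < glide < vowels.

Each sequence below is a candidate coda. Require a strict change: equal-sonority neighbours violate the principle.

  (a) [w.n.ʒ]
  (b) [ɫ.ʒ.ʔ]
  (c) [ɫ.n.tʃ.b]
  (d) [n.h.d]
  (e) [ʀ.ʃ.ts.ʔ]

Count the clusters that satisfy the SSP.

(a) [w.n.ʒ]: profile 6-4-3 — obeys.
(b) [ɫ.ʒ.ʔ]: profile 5-3-1 — obeys.
(c) [ɫ.n.tʃ.b]: profile 5-4-2-1 — obeys.
(d) [n.h.d]: profile 4-3-1 — obeys.
(e) [ʀ.ʃ.ts.ʔ]: profile 5-3-2-1 — obeys.

5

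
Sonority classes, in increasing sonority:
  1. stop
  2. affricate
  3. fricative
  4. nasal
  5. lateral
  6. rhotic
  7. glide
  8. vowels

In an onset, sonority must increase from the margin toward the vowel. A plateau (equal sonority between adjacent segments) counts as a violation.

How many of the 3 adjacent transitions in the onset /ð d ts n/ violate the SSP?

1

/ð/: fricative = 3.
/d/: stop = 1.
/ts/: affricate = 2.
/n/: nasal = 4.
/ð/→/d/: 3→1 (does not rise) — violation.
/d/→/ts/: 1→2 (rises) — ok.
/ts/→/n/: 2→4 (rises) — ok.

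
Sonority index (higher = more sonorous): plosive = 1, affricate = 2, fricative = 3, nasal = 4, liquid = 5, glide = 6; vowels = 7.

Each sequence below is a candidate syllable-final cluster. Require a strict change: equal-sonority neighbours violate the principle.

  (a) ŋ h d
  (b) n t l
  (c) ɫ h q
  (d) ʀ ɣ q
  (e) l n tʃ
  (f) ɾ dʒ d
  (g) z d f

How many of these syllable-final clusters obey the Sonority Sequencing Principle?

5

(a) sonority 4-3-1: well-formed.
(b) sonority 4-1-5: ill-formed.
(c) sonority 5-3-1: well-formed.
(d) sonority 5-3-1: well-formed.
(e) sonority 5-4-2: well-formed.
(f) sonority 5-2-1: well-formed.
(g) sonority 3-1-3: ill-formed.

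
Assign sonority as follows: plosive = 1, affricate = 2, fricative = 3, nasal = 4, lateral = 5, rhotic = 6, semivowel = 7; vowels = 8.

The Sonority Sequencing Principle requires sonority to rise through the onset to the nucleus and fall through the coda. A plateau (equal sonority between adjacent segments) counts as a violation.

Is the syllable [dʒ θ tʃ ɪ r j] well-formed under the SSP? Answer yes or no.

Onset: /dʒ/ is an affricate (sonority 2), /θ/ is a fricative (sonority 3), /tʃ/ is an affricate (sonority 2); then the nucleus /ɪ/ (sonority 8).
Onset profile 2-3-2-8 — does not strictly rise throughout.
Coda: /r/ is a rhotic (sonority 6), /j/ is a semivowel (sonority 7).
Coda profile 8-6-7 — does not strictly fall throughout.

no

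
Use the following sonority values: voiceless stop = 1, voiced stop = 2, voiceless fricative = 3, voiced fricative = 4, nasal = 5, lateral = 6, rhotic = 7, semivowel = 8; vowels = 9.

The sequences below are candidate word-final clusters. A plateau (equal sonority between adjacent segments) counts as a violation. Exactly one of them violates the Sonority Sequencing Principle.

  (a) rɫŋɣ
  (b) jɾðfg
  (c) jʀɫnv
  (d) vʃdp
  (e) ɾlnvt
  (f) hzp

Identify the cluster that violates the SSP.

(a) rɫŋɣ: profile 7-6-5-4 — obeys.
(b) jɾðfg: profile 8-7-4-3-2 — obeys.
(c) jʀɫnv: profile 8-7-6-5-4 — obeys.
(d) vʃdp: profile 4-3-2-1 — obeys.
(e) ɾlnvt: profile 7-6-5-4-1 — obeys.
(f) hzp: profile 3-4-1 — violates.

f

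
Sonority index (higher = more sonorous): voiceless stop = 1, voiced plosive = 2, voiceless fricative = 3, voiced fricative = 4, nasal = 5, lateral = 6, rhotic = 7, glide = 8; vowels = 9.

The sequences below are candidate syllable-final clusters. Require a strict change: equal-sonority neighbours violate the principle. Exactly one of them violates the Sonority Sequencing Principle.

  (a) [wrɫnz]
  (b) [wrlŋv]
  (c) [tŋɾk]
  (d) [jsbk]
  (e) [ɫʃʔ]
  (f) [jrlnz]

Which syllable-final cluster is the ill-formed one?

c

(a) sonority 8-7-6-5-4: well-formed.
(b) sonority 8-7-6-5-4: well-formed.
(c) sonority 1-5-7-1: ill-formed.
(d) sonority 8-3-2-1: well-formed.
(e) sonority 6-3-1: well-formed.
(f) sonority 8-7-6-5-4: well-formed.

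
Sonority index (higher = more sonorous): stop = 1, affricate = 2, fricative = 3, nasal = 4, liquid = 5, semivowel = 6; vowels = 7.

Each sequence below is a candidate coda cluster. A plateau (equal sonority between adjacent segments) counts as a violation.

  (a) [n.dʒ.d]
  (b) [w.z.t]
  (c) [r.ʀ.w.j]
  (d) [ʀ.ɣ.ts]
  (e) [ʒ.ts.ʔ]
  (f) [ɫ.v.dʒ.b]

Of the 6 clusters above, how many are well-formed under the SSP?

5

(a) [n.dʒ.d]: profile 4-2-1 — obeys.
(b) [w.z.t]: profile 6-3-1 — obeys.
(c) [r.ʀ.w.j]: profile 5-5-6-6 — violates.
(d) [ʀ.ɣ.ts]: profile 5-3-2 — obeys.
(e) [ʒ.ts.ʔ]: profile 3-2-1 — obeys.
(f) [ɫ.v.dʒ.b]: profile 5-3-2-1 — obeys.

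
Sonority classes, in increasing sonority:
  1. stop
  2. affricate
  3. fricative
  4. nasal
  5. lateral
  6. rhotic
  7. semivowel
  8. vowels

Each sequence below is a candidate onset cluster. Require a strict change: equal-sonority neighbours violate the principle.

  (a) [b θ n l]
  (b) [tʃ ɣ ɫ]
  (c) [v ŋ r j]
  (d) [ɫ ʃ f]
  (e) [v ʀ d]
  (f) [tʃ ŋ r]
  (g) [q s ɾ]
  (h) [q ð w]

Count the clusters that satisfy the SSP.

6

(a) 1-3-4-5 → obeys
(b) 2-3-5 → obeys
(c) 3-4-6-7 → obeys
(d) 5-3-3 → violates
(e) 3-6-1 → violates
(f) 2-4-6 → obeys
(g) 1-3-6 → obeys
(h) 1-3-7 → obeys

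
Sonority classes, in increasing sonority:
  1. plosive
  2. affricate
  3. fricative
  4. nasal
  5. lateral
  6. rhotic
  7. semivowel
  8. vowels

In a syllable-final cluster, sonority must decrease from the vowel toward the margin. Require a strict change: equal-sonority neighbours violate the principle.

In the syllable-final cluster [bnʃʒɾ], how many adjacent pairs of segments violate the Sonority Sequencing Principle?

/b/: plosive = 1.
/n/: nasal = 4.
/ʃ/: fricative = 3.
/ʒ/: fricative = 3.
/ɾ/: rhotic = 6.
/b/→/n/: 1→4 (does not fall) — violation.
/n/→/ʃ/: 4→3 (falls) — ok.
/ʃ/→/ʒ/: 3→3 (plateau) — violation.
/ʒ/→/ɾ/: 3→6 (does not fall) — violation.

3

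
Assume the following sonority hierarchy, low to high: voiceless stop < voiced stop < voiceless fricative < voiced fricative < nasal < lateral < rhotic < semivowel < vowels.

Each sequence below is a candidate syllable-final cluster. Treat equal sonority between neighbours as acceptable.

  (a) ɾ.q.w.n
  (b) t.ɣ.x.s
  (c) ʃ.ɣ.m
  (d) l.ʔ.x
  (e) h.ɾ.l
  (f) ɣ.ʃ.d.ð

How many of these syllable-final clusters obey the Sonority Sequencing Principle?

(a) ɾ.q.w.n: profile 7-1-8-5 — violates.
(b) t.ɣ.x.s: profile 1-4-3-3 — violates.
(c) ʃ.ɣ.m: profile 3-4-5 — violates.
(d) l.ʔ.x: profile 6-1-3 — violates.
(e) h.ɾ.l: profile 3-7-6 — violates.
(f) ɣ.ʃ.d.ð: profile 4-3-2-4 — violates.

0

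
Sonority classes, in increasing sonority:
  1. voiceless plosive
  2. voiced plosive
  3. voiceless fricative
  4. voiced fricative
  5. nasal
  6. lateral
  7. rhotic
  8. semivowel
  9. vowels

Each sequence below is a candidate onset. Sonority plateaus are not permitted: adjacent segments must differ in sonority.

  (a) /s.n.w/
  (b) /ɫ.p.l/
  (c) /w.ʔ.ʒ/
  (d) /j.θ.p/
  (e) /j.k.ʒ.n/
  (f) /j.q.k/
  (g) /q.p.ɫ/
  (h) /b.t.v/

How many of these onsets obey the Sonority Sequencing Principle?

(a) 3-5-8 → obeys
(b) 6-1-6 → violates
(c) 8-1-4 → violates
(d) 8-3-1 → violates
(e) 8-1-4-5 → violates
(f) 8-1-1 → violates
(g) 1-1-6 → violates
(h) 2-1-4 → violates

1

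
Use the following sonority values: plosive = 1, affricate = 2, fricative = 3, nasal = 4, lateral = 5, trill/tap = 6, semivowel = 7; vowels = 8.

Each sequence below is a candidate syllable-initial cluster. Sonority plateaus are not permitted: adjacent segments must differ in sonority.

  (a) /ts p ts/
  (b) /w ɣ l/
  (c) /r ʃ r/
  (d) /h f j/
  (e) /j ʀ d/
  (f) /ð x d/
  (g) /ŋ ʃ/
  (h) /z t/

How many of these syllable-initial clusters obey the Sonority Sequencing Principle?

(a) /ts p ts/: profile 2-1-2 — violates.
(b) /w ɣ l/: profile 7-3-5 — violates.
(c) /r ʃ r/: profile 6-3-6 — violates.
(d) /h f j/: profile 3-3-7 — violates.
(e) /j ʀ d/: profile 7-6-1 — violates.
(f) /ð x d/: profile 3-3-1 — violates.
(g) /ŋ ʃ/: profile 4-3 — violates.
(h) /z t/: profile 3-1 — violates.

0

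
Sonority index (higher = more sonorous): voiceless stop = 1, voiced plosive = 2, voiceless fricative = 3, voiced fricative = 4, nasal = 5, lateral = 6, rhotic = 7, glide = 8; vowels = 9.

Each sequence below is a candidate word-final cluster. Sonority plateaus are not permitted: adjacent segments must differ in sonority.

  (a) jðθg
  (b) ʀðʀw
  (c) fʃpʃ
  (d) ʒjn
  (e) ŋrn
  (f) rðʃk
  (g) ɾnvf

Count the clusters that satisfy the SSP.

(a) sonority 8-4-3-2: well-formed.
(b) sonority 7-4-7-8: ill-formed.
(c) sonority 3-3-1-3: ill-formed.
(d) sonority 4-8-5: ill-formed.
(e) sonority 5-7-5: ill-formed.
(f) sonority 7-4-3-1: well-formed.
(g) sonority 7-5-4-3: well-formed.

3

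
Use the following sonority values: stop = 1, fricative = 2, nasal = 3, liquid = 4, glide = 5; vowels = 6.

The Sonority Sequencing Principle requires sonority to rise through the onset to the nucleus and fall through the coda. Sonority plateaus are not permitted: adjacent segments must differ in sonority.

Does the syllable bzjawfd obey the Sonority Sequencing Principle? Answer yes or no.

yes

Onset: /b/ is a stop (sonority 1), /z/ is a fricative (sonority 2), /j/ is a glide (sonority 5); then the nucleus /a/ (sonority 6).
Onset profile 1-2-5-6 — rises to the nucleus.
Coda: /w/ is a glide (sonority 5), /f/ is a fricative (sonority 2), /d/ is a stop (sonority 1).
Coda profile 6-5-2-1 — falls from the nucleus.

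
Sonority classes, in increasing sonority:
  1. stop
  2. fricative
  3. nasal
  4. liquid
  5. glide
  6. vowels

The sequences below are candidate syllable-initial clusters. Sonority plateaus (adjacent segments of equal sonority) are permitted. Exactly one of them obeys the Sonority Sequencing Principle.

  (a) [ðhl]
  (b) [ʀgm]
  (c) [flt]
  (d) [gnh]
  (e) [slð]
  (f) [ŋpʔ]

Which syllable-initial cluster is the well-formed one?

(a) [ðhl]: profile 2-2-4 — obeys.
(b) [ʀgm]: profile 4-1-3 — violates.
(c) [flt]: profile 2-4-1 — violates.
(d) [gnh]: profile 1-3-2 — violates.
(e) [slð]: profile 2-4-2 — violates.
(f) [ŋpʔ]: profile 3-1-1 — violates.

a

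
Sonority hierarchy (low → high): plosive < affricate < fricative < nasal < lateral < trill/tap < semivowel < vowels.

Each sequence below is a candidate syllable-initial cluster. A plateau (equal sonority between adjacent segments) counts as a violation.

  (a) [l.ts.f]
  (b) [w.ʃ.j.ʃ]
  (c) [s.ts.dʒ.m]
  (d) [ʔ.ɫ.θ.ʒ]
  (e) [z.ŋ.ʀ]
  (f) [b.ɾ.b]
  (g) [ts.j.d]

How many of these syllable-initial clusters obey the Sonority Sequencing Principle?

1

(a) 5-2-3 → violates
(b) 7-3-7-3 → violates
(c) 3-2-2-4 → violates
(d) 1-5-3-3 → violates
(e) 3-4-6 → obeys
(f) 1-6-1 → violates
(g) 2-7-1 → violates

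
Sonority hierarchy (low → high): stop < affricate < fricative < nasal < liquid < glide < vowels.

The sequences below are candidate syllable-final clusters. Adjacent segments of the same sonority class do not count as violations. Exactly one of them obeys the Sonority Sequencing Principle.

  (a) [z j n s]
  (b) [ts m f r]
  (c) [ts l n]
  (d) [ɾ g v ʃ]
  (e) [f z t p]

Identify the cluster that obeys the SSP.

e

(a) 3-6-4-3 → violates
(b) 2-4-3-5 → violates
(c) 2-5-4 → violates
(d) 5-1-3-3 → violates
(e) 3-3-1-1 → obeys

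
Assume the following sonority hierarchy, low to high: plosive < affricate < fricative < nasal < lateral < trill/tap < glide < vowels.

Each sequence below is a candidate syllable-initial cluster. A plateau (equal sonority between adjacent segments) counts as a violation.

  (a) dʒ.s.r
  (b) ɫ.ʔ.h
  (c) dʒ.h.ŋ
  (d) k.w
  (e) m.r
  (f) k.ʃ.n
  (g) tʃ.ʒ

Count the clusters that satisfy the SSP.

(a) sonority 2-3-6: well-formed.
(b) sonority 5-1-3: ill-formed.
(c) sonority 2-3-4: well-formed.
(d) sonority 1-7: well-formed.
(e) sonority 4-6: well-formed.
(f) sonority 1-3-4: well-formed.
(g) sonority 2-3: well-formed.

6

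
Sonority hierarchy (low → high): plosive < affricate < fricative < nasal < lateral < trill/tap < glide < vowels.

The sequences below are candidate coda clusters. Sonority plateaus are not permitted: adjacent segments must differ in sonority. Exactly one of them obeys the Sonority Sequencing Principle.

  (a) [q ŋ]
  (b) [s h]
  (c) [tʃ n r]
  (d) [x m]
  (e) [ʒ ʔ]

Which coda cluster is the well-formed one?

e

(a) 1-4 → violates
(b) 3-3 → violates
(c) 2-4-6 → violates
(d) 3-4 → violates
(e) 3-1 → obeys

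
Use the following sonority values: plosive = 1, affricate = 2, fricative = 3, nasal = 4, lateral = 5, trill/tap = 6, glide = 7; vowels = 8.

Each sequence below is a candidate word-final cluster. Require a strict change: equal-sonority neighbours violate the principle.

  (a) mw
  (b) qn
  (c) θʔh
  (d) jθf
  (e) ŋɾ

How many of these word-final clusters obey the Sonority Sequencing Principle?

0

(a) 4-7 → violates
(b) 1-4 → violates
(c) 3-1-3 → violates
(d) 7-3-3 → violates
(e) 4-6 → violates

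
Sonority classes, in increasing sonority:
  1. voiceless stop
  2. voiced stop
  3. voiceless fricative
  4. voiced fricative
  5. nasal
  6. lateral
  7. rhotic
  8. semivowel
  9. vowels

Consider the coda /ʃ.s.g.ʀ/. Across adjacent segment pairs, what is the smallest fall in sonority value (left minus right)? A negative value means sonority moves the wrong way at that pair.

-5

/ʃ/ is a voiceless fricative (sonority 3).
/s/ is a voiceless fricative (sonority 3).
/g/ is a voiced stop (sonority 2).
/ʀ/ is a rhotic (sonority 7).
/ʃ/→/s/: change +0.
/s/→/g/: change +1.
/g/→/ʀ/: change -5.
Minimum = -5.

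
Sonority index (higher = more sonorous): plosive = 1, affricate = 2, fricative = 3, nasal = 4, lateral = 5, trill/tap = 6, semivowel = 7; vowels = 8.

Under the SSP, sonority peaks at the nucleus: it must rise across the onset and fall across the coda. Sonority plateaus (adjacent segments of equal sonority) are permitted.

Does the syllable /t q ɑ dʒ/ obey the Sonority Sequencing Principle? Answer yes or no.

yes

Onset: /t/ is a plosive (sonority 1), /q/ is a plosive (sonority 1); then the nucleus /ɑ/ (sonority 8).
Onset profile 1-1-8 — rises to the nucleus.
Coda: /dʒ/ is an affricate (sonority 2).
Coda profile 8-2 — falls from the nucleus.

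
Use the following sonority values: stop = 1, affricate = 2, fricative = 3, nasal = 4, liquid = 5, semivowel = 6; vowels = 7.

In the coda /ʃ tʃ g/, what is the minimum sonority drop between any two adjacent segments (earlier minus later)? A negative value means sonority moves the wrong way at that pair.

1

/ʃ/: fricative = 3.
/tʃ/: affricate = 2.
/g/: stop = 1.
/ʃ/→/tʃ/: change +1.
/tʃ/→/g/: change +1.
Minimum = 1.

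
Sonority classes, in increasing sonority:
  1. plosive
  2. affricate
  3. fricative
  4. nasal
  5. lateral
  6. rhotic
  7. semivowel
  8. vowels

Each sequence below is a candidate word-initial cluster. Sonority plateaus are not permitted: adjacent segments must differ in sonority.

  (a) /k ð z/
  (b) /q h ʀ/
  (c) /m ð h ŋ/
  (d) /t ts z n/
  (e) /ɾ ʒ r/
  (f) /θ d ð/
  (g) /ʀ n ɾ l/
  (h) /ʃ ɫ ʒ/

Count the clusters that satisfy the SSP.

(a) 1-3-3 → violates
(b) 1-3-6 → obeys
(c) 4-3-3-4 → violates
(d) 1-2-3-4 → obeys
(e) 6-3-6 → violates
(f) 3-1-3 → violates
(g) 6-4-6-5 → violates
(h) 3-5-3 → violates

2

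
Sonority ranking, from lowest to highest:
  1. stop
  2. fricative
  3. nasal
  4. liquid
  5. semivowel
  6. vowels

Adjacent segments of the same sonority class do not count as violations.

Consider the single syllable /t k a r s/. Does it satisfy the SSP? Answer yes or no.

Onset: /t/ is a stop (sonority 1), /k/ is a stop (sonority 1); then the nucleus /a/ (sonority 6).
Onset profile 1-1-6 — rises to the nucleus.
Coda: /r/ is a liquid (sonority 4), /s/ is a fricative (sonority 2).
Coda profile 6-4-2 — falls from the nucleus.

yes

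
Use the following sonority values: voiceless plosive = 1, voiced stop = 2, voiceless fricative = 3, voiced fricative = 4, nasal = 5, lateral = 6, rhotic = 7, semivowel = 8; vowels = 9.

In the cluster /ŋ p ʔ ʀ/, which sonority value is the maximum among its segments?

/ŋ/ is a nasal (sonority 5).
/p/ is a voiceless plosive (sonority 1).
/ʔ/ is a voiceless plosive (sonority 1).
/ʀ/ is a rhotic (sonority 7).
The maximum is 7.

7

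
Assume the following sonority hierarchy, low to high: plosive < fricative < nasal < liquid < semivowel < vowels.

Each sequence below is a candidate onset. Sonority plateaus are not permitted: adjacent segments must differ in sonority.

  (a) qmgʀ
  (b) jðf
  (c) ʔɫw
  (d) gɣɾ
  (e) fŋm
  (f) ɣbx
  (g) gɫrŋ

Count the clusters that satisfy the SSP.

2

(a) 1-3-1-4 → violates
(b) 5-2-2 → violates
(c) 1-4-5 → obeys
(d) 1-2-4 → obeys
(e) 2-3-3 → violates
(f) 2-1-2 → violates
(g) 1-4-4-3 → violates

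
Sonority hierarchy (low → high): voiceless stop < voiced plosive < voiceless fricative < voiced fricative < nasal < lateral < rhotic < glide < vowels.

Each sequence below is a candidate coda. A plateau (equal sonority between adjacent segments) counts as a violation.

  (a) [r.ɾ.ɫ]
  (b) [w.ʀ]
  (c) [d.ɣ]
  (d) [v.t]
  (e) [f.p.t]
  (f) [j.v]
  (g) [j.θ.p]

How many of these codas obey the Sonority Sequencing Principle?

4

(a) [r.ɾ.ɫ]: profile 7-7-6 — violates.
(b) [w.ʀ]: profile 8-7 — obeys.
(c) [d.ɣ]: profile 2-4 — violates.
(d) [v.t]: profile 4-1 — obeys.
(e) [f.p.t]: profile 3-1-1 — violates.
(f) [j.v]: profile 8-4 — obeys.
(g) [j.θ.p]: profile 8-3-1 — obeys.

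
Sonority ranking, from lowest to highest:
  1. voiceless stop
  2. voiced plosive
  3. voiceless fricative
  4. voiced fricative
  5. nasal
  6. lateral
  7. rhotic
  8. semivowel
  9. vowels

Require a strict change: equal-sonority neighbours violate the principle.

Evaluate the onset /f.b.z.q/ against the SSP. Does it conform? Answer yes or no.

/f/: voiceless fricative = 3.
/b/: voiced plosive = 2.
/z/: voiced fricative = 4.
/q/: voiceless stop = 1.
The profile is 3-2-4-1. Between /f/ (3) and /b/ (2) sonority does not rise, so the cluster violates the SSP.

no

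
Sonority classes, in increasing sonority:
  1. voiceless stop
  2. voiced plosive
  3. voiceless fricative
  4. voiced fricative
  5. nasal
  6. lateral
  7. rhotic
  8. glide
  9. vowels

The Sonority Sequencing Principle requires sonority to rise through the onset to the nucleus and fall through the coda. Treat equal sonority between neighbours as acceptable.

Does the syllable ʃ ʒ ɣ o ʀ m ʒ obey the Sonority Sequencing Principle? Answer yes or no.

yes

Onset: /ʃ/ is a voiceless fricative (sonority 3), /ʒ/ is a voiced fricative (sonority 4), /ɣ/ is a voiced fricative (sonority 4); then the nucleus /o/ (sonority 9).
Onset profile 3-4-4-9 — rises to the nucleus.
Coda: /ʀ/ is a rhotic (sonority 7), /m/ is a nasal (sonority 5), /ʒ/ is a voiced fricative (sonority 4).
Coda profile 9-7-5-4 — falls from the nucleus.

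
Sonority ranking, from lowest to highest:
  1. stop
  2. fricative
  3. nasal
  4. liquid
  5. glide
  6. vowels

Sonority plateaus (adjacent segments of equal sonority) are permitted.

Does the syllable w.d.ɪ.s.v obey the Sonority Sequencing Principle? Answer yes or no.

no

Onset: /w/ is a glide (sonority 5), /d/ is a stop (sonority 1); then the nucleus /ɪ/ (sonority 6).
Onset profile 5-1-6 — does not rise throughout.
Coda: /s/ is a fricative (sonority 2), /v/ is a fricative (sonority 2).
Coda profile 6-2-2 — falls from the nucleus.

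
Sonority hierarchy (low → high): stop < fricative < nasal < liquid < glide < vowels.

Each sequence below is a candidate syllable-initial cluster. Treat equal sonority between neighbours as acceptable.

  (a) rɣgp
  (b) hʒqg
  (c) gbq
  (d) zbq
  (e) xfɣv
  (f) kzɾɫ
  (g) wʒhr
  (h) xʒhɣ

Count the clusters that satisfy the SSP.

(a) 4-2-1-1 → violates
(b) 2-2-1-1 → violates
(c) 1-1-1 → obeys
(d) 2-1-1 → violates
(e) 2-2-2-2 → obeys
(f) 1-2-4-4 → obeys
(g) 5-2-2-4 → violates
(h) 2-2-2-2 → obeys

4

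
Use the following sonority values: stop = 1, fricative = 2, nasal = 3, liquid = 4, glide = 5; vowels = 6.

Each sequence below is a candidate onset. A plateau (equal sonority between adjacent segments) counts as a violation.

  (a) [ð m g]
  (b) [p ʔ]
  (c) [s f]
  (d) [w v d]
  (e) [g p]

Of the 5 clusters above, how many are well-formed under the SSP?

0

(a) 2-3-1 → violates
(b) 1-1 → violates
(c) 2-2 → violates
(d) 5-2-1 → violates
(e) 1-1 → violates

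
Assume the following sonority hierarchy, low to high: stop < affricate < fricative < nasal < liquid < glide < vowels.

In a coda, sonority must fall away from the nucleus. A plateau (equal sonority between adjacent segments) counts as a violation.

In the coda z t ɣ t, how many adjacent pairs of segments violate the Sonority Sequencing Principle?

1

/z/: fricative = 3.
/t/: stop = 1.
/ɣ/: fricative = 3.
/t/: stop = 1.
/z/→/t/: 3→1 (falls) — ok.
/t/→/ɣ/: 1→3 (does not fall) — violation.
/ɣ/→/t/: 3→1 (falls) — ok.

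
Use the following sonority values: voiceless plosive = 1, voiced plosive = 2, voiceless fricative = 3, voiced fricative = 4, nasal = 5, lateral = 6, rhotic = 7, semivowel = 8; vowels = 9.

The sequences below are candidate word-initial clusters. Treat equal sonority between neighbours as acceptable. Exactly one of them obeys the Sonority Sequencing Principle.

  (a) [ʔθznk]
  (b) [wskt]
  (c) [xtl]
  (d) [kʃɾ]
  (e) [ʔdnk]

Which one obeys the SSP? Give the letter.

d

(a) 1-3-4-5-1 → violates
(b) 8-3-1-1 → violates
(c) 3-1-6 → violates
(d) 1-3-7 → obeys
(e) 1-2-5-1 → violates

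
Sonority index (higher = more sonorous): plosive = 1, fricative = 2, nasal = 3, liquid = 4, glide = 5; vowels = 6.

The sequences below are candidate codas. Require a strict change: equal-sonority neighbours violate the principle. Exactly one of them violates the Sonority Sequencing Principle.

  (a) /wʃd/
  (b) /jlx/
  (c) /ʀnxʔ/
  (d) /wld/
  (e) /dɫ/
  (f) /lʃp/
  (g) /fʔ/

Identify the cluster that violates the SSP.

e

(a) sonority 5-2-1: well-formed.
(b) sonority 5-4-2: well-formed.
(c) sonority 4-3-2-1: well-formed.
(d) sonority 5-4-1: well-formed.
(e) sonority 1-4: ill-formed.
(f) sonority 4-2-1: well-formed.
(g) sonority 2-1: well-formed.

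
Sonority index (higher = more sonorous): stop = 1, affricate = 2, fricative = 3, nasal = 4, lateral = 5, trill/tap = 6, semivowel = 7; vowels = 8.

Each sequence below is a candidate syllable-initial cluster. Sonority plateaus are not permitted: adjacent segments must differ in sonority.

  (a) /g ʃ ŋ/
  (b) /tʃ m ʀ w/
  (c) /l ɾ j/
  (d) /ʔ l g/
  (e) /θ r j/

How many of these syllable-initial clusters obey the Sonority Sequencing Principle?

(a) sonority 1-3-4: well-formed.
(b) sonority 2-4-6-7: well-formed.
(c) sonority 5-6-7: well-formed.
(d) sonority 1-5-1: ill-formed.
(e) sonority 3-6-7: well-formed.

4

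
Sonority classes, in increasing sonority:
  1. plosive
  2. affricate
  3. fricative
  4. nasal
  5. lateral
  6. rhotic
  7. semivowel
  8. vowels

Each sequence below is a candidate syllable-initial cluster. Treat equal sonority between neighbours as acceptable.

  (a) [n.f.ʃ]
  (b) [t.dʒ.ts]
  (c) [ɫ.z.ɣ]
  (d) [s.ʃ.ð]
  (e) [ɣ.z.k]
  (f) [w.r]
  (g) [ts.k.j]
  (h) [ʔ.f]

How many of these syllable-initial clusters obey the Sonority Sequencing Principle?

(a) sonority 4-3-3: ill-formed.
(b) sonority 1-2-2: well-formed.
(c) sonority 5-3-3: ill-formed.
(d) sonority 3-3-3: well-formed.
(e) sonority 3-3-1: ill-formed.
(f) sonority 7-6: ill-formed.
(g) sonority 2-1-7: ill-formed.
(h) sonority 1-3: well-formed.

3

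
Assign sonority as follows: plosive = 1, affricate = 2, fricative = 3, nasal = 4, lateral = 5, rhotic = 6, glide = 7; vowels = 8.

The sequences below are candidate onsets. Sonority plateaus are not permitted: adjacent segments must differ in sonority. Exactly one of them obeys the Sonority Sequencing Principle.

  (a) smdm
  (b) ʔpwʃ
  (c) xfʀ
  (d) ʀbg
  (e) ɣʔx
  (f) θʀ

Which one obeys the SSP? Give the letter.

(a) sonority 3-4-1-4: ill-formed.
(b) sonority 1-1-7-3: ill-formed.
(c) sonority 3-3-6: ill-formed.
(d) sonority 6-1-1: ill-formed.
(e) sonority 3-1-3: ill-formed.
(f) sonority 3-6: well-formed.

f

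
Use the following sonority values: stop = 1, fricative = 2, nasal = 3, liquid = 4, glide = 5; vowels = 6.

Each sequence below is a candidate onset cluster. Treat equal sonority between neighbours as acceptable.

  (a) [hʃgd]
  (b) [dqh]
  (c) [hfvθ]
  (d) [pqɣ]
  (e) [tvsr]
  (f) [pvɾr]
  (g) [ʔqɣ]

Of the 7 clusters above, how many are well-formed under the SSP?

(a) 2-2-1-1 → violates
(b) 1-1-2 → obeys
(c) 2-2-2-2 → obeys
(d) 1-1-2 → obeys
(e) 1-2-2-4 → obeys
(f) 1-2-4-4 → obeys
(g) 1-1-2 → obeys

6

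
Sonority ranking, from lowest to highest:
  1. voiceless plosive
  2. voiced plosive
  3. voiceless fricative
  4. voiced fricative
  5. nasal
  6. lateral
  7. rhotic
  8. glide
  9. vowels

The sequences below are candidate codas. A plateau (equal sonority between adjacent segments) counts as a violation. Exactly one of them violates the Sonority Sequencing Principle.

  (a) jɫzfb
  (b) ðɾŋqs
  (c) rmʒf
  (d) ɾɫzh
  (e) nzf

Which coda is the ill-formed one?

(a) jɫzfb: profile 8-6-4-3-2 — obeys.
(b) ðɾŋqs: profile 4-7-5-1-3 — violates.
(c) rmʒf: profile 7-5-4-3 — obeys.
(d) ɾɫzh: profile 7-6-4-3 — obeys.
(e) nzf: profile 5-4-3 — obeys.

b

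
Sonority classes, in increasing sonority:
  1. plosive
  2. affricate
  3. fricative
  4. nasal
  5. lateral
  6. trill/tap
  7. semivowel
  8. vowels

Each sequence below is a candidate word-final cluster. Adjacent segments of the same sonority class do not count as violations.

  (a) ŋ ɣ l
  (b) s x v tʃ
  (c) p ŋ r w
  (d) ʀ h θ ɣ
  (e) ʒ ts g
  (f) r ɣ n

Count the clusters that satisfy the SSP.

3

(a) sonority 4-3-5: ill-formed.
(b) sonority 3-3-3-2: well-formed.
(c) sonority 1-4-6-7: ill-formed.
(d) sonority 6-3-3-3: well-formed.
(e) sonority 3-2-1: well-formed.
(f) sonority 6-3-4: ill-formed.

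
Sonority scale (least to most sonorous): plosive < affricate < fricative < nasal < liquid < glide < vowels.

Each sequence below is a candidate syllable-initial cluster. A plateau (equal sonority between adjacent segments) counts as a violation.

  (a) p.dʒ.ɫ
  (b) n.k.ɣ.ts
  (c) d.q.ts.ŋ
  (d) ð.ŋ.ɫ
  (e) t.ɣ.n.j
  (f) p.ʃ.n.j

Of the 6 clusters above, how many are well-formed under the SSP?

(a) 1-2-5 → obeys
(b) 4-1-3-2 → violates
(c) 1-1-2-4 → violates
(d) 3-4-5 → obeys
(e) 1-3-4-6 → obeys
(f) 1-3-4-6 → obeys

4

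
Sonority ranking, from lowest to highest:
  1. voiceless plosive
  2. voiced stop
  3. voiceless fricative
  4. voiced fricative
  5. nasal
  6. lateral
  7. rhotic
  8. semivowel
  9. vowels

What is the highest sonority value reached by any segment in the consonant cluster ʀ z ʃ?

/ʀ/ — rhotic, sonority 7.
/z/ — voiced fricative, sonority 4.
/ʃ/ — voiceless fricative, sonority 3.
The maximum is 7.

7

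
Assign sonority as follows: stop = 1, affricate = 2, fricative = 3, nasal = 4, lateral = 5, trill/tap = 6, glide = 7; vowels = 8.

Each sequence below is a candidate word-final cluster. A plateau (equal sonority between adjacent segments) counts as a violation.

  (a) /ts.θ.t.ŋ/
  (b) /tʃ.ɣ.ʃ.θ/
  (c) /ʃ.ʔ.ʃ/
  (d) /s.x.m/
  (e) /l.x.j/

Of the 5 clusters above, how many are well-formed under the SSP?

0

(a) /ts.θ.t.ŋ/: profile 2-3-1-4 — violates.
(b) /tʃ.ɣ.ʃ.θ/: profile 2-3-3-3 — violates.
(c) /ʃ.ʔ.ʃ/: profile 3-1-3 — violates.
(d) /s.x.m/: profile 3-3-4 — violates.
(e) /l.x.j/: profile 5-3-7 — violates.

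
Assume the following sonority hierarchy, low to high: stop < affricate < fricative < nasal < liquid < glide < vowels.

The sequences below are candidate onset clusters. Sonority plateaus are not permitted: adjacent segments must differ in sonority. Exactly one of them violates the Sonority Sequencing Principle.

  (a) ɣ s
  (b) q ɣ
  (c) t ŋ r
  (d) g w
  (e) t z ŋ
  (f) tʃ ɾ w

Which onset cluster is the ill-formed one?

(a) sonority 3-3: ill-formed.
(b) sonority 1-3: well-formed.
(c) sonority 1-4-5: well-formed.
(d) sonority 1-6: well-formed.
(e) sonority 1-3-4: well-formed.
(f) sonority 2-5-6: well-formed.

a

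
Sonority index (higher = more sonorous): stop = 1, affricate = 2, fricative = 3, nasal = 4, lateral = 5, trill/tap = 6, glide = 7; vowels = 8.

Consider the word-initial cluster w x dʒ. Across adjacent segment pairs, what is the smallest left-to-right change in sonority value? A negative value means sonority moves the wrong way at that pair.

/w/ — glide, sonority 7.
/x/ — fricative, sonority 3.
/dʒ/ — affricate, sonority 2.
/w/→/x/: change -4.
/x/→/dʒ/: change -1.
Minimum = -4.

-4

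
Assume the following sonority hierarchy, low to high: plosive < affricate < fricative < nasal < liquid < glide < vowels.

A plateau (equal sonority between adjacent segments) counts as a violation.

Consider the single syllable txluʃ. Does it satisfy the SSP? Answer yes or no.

Onset: /t/ is a plosive (sonority 1), /x/ is a fricative (sonority 3), /l/ is a liquid (sonority 5); then the nucleus /u/ (sonority 7).
Onset profile 1-3-5-7 — rises to the nucleus.
Coda: /ʃ/ is a fricative (sonority 3).
Coda profile 7-3 — falls from the nucleus.

yes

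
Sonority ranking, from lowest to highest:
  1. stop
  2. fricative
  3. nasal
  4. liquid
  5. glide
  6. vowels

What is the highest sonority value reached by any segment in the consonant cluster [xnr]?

/x/: fricative = 2.
/n/: nasal = 3.
/r/: liquid = 4.
The maximum is 4.

4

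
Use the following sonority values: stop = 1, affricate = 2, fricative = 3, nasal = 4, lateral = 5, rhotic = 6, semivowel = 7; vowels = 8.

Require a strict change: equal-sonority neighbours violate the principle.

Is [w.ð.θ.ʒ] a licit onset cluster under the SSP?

/w/: semivowel = 7.
/ð/: fricative = 3.
/θ/: fricative = 3.
/ʒ/: fricative = 3.
The profile is 7-3-3-3. Between /w/ (7) and /ð/ (3) sonority does not rise, so the cluster violates the SSP.

no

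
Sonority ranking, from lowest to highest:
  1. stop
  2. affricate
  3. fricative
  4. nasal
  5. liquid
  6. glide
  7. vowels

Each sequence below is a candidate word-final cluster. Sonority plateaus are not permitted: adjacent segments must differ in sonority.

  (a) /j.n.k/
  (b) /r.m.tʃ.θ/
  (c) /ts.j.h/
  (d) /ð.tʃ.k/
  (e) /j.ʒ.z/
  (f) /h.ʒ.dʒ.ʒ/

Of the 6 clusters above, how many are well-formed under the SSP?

2

(a) sonority 6-4-1: well-formed.
(b) sonority 5-4-2-3: ill-formed.
(c) sonority 2-6-3: ill-formed.
(d) sonority 3-2-1: well-formed.
(e) sonority 6-3-3: ill-formed.
(f) sonority 3-3-2-3: ill-formed.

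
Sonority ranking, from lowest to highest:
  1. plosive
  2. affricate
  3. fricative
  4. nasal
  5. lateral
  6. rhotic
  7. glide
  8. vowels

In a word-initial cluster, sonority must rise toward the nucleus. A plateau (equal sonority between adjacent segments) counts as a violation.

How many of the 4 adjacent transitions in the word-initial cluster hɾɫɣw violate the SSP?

/h/ is a fricative (sonority 3).
/ɾ/ is a rhotic (sonority 6).
/ɫ/ is a lateral (sonority 5).
/ɣ/ is a fricative (sonority 3).
/w/ is a glide (sonority 7).
/h/→/ɾ/: 3→6 (rises) — ok.
/ɾ/→/ɫ/: 6→5 (does not rise) — violation.
/ɫ/→/ɣ/: 5→3 (does not rise) — violation.
/ɣ/→/w/: 3→7 (rises) — ok.

2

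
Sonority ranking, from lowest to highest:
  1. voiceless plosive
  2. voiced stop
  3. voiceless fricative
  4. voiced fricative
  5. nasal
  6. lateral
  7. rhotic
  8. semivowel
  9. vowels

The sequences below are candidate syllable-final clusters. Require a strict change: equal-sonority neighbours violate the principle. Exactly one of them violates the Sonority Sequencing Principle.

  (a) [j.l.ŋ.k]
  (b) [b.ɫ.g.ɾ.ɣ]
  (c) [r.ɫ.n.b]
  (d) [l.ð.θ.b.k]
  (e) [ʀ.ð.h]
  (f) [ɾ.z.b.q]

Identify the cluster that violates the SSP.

b

(a) [j.l.ŋ.k]: profile 8-6-5-1 — obeys.
(b) [b.ɫ.g.ɾ.ɣ]: profile 2-6-2-7-4 — violates.
(c) [r.ɫ.n.b]: profile 7-6-5-2 — obeys.
(d) [l.ð.θ.b.k]: profile 6-4-3-2-1 — obeys.
(e) [ʀ.ð.h]: profile 7-4-3 — obeys.
(f) [ɾ.z.b.q]: profile 7-4-2-1 — obeys.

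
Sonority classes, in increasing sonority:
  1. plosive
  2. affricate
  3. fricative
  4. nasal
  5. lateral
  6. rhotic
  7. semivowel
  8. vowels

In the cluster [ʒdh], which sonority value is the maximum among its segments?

/ʒ/: fricative = 3.
/d/: plosive = 1.
/h/: fricative = 3.
The maximum is 3.

3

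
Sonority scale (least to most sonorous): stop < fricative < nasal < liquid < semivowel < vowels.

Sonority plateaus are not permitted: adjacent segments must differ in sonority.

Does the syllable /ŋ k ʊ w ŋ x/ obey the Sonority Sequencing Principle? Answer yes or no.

no

Onset: /ŋ/ is a nasal (sonority 3), /k/ is a stop (sonority 1); then the nucleus /ʊ/ (sonority 6).
Onset profile 3-1-6 — does not strictly rise throughout.
Coda: /w/ is a semivowel (sonority 5), /ŋ/ is a nasal (sonority 3), /x/ is a fricative (sonority 2).
Coda profile 6-5-3-2 — falls from the nucleus.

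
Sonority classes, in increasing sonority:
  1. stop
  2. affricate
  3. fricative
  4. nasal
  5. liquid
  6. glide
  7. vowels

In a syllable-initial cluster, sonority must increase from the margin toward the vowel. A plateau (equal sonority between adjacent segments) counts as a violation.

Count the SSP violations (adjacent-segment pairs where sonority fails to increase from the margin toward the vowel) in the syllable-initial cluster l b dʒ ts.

/l/ — liquid, sonority 5.
/b/ — stop, sonority 1.
/dʒ/ — affricate, sonority 2.
/ts/ — affricate, sonority 2.
/l/→/b/: 5→1 (does not rise) — violation.
/b/→/dʒ/: 1→2 (rises) — ok.
/dʒ/→/ts/: 2→2 (plateau) — violation.

2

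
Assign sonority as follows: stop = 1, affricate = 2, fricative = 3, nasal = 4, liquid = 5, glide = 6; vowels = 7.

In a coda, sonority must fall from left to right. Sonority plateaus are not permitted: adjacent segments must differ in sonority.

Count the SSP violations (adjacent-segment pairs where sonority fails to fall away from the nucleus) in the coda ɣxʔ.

/ɣ/: fricative = 3.
/x/: fricative = 3.
/ʔ/: stop = 1.
/ɣ/→/x/: 3→3 (plateau) — violation.
/x/→/ʔ/: 3→1 (falls) — ok.

1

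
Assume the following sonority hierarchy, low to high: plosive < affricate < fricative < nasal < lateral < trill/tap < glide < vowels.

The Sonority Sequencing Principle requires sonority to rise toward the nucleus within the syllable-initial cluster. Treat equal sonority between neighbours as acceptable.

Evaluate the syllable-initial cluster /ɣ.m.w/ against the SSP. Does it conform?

yes

/ɣ/ is a fricative (sonority 3).
/m/ is a nasal (sonority 4).
/w/ is a glide (sonority 7).
The profile 3-4-7 strictly rises, so the syllable-initial cluster satisfies the SSP.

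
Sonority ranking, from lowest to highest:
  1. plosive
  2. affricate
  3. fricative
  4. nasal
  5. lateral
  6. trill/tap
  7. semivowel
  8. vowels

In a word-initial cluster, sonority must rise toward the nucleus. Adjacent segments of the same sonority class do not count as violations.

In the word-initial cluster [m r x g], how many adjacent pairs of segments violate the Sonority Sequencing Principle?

2

/m/: nasal = 4.
/r/: trill/tap = 6.
/x/: fricative = 3.
/g/: plosive = 1.
/m/→/r/: 4→6 (rises) — ok.
/r/→/x/: 6→3 (does not rise) — violation.
/x/→/g/: 3→1 (does not rise) — violation.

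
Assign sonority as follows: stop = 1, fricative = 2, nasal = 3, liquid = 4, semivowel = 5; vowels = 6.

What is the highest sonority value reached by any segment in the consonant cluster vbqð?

2

/v/: fricative = 2.
/b/: stop = 1.
/q/: stop = 1.
/ð/: fricative = 2.
The maximum is 2.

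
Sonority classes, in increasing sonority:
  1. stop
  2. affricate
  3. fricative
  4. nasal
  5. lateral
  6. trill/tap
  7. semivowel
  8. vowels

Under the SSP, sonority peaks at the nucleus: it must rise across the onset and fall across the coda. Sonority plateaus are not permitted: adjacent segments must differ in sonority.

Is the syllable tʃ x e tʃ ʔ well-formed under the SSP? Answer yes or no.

yes

Onset: /tʃ/ is an affricate (sonority 2), /x/ is a fricative (sonority 3); then the nucleus /e/ (sonority 8).
Onset profile 2-3-8 — rises to the nucleus.
Coda: /tʃ/ is an affricate (sonority 2), /ʔ/ is a stop (sonority 1).
Coda profile 8-2-1 — falls from the nucleus.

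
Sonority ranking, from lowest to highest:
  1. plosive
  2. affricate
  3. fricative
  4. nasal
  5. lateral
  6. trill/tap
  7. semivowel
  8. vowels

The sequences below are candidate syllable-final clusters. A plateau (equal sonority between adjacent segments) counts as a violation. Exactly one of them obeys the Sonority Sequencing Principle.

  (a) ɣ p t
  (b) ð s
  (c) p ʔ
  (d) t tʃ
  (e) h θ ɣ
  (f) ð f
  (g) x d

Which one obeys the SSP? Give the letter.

g

(a) sonority 3-1-1: ill-formed.
(b) sonority 3-3: ill-formed.
(c) sonority 1-1: ill-formed.
(d) sonority 1-2: ill-formed.
(e) sonority 3-3-3: ill-formed.
(f) sonority 3-3: ill-formed.
(g) sonority 3-1: well-formed.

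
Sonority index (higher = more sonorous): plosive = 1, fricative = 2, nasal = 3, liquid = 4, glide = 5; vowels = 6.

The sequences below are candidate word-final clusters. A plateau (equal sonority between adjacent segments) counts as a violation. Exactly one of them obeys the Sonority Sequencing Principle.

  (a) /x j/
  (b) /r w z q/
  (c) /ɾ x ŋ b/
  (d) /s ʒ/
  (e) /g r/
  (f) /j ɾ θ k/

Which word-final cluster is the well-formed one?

(a) sonority 2-5: ill-formed.
(b) sonority 4-5-2-1: ill-formed.
(c) sonority 4-2-3-1: ill-formed.
(d) sonority 2-2: ill-formed.
(e) sonority 1-4: ill-formed.
(f) sonority 5-4-2-1: well-formed.

f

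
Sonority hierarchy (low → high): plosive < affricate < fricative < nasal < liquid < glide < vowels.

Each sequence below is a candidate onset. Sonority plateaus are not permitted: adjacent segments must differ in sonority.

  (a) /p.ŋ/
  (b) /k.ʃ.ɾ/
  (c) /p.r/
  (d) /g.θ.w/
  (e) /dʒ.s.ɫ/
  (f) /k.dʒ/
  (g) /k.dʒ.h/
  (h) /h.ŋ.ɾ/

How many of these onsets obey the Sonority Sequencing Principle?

8

(a) sonority 1-4: well-formed.
(b) sonority 1-3-5: well-formed.
(c) sonority 1-5: well-formed.
(d) sonority 1-3-6: well-formed.
(e) sonority 2-3-5: well-formed.
(f) sonority 1-2: well-formed.
(g) sonority 1-2-3: well-formed.
(h) sonority 3-4-5: well-formed.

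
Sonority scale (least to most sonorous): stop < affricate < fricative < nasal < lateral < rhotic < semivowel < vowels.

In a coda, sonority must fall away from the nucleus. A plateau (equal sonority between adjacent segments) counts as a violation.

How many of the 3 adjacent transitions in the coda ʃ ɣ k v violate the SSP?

2

/ʃ/ is a fricative (sonority 3).
/ɣ/ is a fricative (sonority 3).
/k/ is a stop (sonority 1).
/v/ is a fricative (sonority 3).
/ʃ/→/ɣ/: 3→3 (plateau) — violation.
/ɣ/→/k/: 3→1 (falls) — ok.
/k/→/v/: 1→3 (does not fall) — violation.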